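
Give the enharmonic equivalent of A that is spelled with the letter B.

A is pitch class 9. The letter B alone is pitch class 11.
To reach pitch class 9 from B requires an offset of -2 semitones, i.e. double flat: Bbb.

Bbb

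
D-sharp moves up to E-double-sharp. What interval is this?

The letter names run D→E, a span of 1 letter step, so the interval is some kind of second.
D# to E## is 3 semitones. A major second is 2, so 3 makes it augmented.

augmented second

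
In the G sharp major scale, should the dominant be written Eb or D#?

Each scale degree takes a distinct letter name. Degree 5 of a scale on G must use the letter D.
D# and Eb are enharmonically the same pitch, but only D# uses the letter D, so it is the correct spelling here.

D#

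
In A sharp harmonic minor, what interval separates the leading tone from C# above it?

diminished fourth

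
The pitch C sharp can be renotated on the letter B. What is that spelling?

B##

C# is pitch class 1. The letter B alone is pitch class 11.
To reach pitch class 1 from B requires an offset of +2 semitones, i.e. double sharp: B##.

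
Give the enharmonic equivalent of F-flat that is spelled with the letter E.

Fb is pitch class 4. The letter E alone is pitch class 4.
Pitch class 4 on E needs no accidental: E.

E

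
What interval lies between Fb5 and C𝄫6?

diminished fifth

Counting letters F–G–A–B–C gives a fifth.
Fb→Cbb = 6 semitones, 1 narrower than the perfect fifth (7), so diminished.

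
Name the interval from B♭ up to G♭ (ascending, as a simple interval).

Counting letters B–C–D–E–F–G gives a sixth.
Bb→Gb = 8 semitones, 1 narrower than the major sixth (9), so minor.

minor sixth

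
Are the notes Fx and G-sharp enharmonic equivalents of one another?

No

F## is pitch class 7; G# is pitch class 8.
The pitch classes differ (7 vs. 8), so they are not enharmonic equivalents.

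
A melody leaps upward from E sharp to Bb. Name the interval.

The letter names run E→B, a span of 4 letter steps, so the interval is some kind of fifth.
E# to Bb is 5 semitones. A perfect fifth is 7, so 5 makes it doubly diminished.

doubly diminished fifth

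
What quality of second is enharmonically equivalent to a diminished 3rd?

major

A diminished third spans 2 semitones.
A second spanning 2 semitones is major (the major second is 2).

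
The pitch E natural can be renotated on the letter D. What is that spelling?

Plain D sits 2 semitones below E, so on the letter D the same pitch needs a double sharp: D##.

D##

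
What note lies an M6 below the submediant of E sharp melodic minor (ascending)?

E#

The submediant of E# melodic minor (ascending) is C##.
A major sixth (9 semitones) below C## lands on the letter E, giving E#.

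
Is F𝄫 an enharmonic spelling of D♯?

Fbb is pitch class 3; D# is pitch class 3.
All spellings map to pitch class 3, so they are enharmonically equivalent.

Yes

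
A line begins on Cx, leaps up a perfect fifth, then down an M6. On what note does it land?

B#

A perfect fifth up from C## is G## (letter G, 7 semitones up).
A major sixth down from G## is B# (letter B, 9 semitones down).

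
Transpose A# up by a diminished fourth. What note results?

D

A up a perfect fourth is D, so the target letter is D.
From A#, a diminished fourth is 4 semitones up: D.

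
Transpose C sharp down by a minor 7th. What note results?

D#

C down a major seventh is Db, so the target letter is D.
From C#, a minor seventh is 10 semitones down: D#.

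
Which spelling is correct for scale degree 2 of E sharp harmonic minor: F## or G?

Each scale degree takes a distinct letter name. Degree 2 of a scale on E must use the letter F.
F## and G are enharmonically the same pitch, but only F## uses the letter F, so it is the correct spelling here.

F##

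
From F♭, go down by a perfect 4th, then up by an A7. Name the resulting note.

B

A perfect fourth down from Fb is Cb (letter C, 5 semitones down).
An augmented seventh up from Cb is B (letter B, 12 semitones up).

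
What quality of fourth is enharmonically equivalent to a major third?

A major third spans 4 semitones.
A fourth spanning 4 semitones is diminished (the perfect fourth is 5).

diminished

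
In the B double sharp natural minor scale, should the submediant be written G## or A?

G##

Each scale degree takes a distinct letter name. Degree 6 of a scale on B must use the letter G.
G## and A are enharmonically the same pitch, but only G## uses the letter G, so it is the correct spelling here.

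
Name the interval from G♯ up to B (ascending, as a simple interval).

Counting letters G–A–B gives a third.
G#→B = 3 semitones, 1 narrower than the major third (4), so minor.

minor third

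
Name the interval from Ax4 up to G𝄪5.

minor seventh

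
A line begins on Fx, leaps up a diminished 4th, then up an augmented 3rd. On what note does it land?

D##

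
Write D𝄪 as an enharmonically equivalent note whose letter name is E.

E

Plain E sits at the same pitch as D##, so on the letter E the same pitch needs a natural: E.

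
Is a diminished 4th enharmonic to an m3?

A diminished fourth spans 4 semitones; a minor third spans 3.
The spans differ, so they are not enharmonic equivalents.

No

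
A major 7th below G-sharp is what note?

A seventh below G lands on the letter A.
A major seventh spans 11 semitones, so G# moves to pitch class 9. On the letter A that is A.

A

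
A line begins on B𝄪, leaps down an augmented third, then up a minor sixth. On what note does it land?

E

An augmented third down from B## is G# (letter G, 5 semitones down).
A minor sixth up from G# is E (letter E, 8 semitones up).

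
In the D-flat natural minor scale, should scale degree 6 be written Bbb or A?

Each scale degree takes a distinct letter name. Degree 6 of a scale on D must use the letter B.
Bbb and A are enharmonically the same pitch, but only Bbb uses the letter B, so it is the correct spelling here.

Bbb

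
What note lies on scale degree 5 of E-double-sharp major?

Degree 5 takes the letter 4 steps above E, which is B.
In major, degree 5 sits 7 semitones above the tonic. E## + 7 semitones is pitch class 1, spelled on B as B##.

B##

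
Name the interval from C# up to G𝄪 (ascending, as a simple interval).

Counting letters C–D–E–F–G gives a fifth.
C#→G## = 8 semitones, 1 wider than the perfect fifth (7), so augmented.

augmented fifth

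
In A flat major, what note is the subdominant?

Db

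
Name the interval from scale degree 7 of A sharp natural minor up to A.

minor second

Scale degree 7 of A# natural minor is G#.
G# up to A: letters G→A make it a second; 1 semitone makes it minor.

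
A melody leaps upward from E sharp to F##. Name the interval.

major second

Counting letters E–F gives a second.
E#→F## = 2 semitones, exactly the major second.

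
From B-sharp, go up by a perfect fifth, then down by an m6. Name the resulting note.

A##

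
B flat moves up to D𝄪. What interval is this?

doubly augmented third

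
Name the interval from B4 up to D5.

Counting letters B–C–D gives a third.
B→D = 3 semitones, 1 narrower than the major third (4), so minor.

minor third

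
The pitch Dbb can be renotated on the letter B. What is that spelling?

B#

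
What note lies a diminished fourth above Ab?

Dbb

A fourth above A lands on the letter D.
A diminished fourth spans 4 semitones, so Ab moves to pitch class 0. On the letter D that is Dbb.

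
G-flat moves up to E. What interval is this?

The letter names run G→E, a span of 5 letter steps, so the interval is some kind of sixth.
Gb to E is 10 semitones. A major sixth is 9, so 10 makes it augmented.

augmented sixth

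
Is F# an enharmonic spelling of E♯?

F# is pitch class 6; E# is pitch class 5.
The pitch classes differ (6 vs. 5), so they are not enharmonic equivalents.

No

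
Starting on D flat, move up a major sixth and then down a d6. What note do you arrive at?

D#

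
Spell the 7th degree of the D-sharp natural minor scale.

C#

The D# natural minor scale runs D# E# F# G# A# B C#.
Degree 7 is C#.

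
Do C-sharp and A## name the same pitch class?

C# is pitch class 1; A## is pitch class 11.
The pitch classes differ (1 vs. 11), so they are not enharmonic equivalents.

No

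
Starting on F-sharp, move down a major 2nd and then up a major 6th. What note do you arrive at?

A major second down from F# is E (letter E, 2 semitones down).
A major sixth up from E is C# (letter C, 9 semitones up).

C#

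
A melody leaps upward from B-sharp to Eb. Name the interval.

Counting letters B–C–D–E gives a fourth.
B#→Eb = 3 semitones, 2 narrower than the perfect fourth (5), so doubly diminished.

doubly diminished fourth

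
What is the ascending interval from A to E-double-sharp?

doubly augmented fifth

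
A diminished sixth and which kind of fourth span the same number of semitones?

doubly augmented

A diminished sixth spans 7 semitones.
A fourth spanning 7 semitones is doubly augmented (the perfect fourth is 5).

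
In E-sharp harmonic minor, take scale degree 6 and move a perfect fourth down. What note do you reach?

G#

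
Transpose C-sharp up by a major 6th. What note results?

A#

C up a major sixth is A, so the target letter is A.
From C#, a major sixth is 9 semitones up: A#.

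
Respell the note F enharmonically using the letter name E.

F is pitch class 5. The letter E alone is pitch class 4.
To reach pitch class 5 from E requires an offset of +1 semitone, i.e. sharp: E#.

E#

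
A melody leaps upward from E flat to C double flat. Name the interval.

diminished sixth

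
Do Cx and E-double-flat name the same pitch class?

Yes

C## is pitch class 2; Ebb is pitch class 2.
All spellings map to pitch class 2, so they are enharmonically equivalent.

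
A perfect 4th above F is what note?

Bb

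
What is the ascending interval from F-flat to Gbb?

The letter names run F→G, a span of 1 letter step, so the interval is some kind of second.
Fb to Gbb is 1 semitone. A major second is 2, so 1 makes it minor.

minor second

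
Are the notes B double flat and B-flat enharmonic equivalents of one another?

No

Two spellings are enharmonically equivalent only if they share a pitch class.
Here Bbb → 9, Bb → 10; 9 ≠ 10, so they are not.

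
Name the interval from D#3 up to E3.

The letter names run D→E, a span of 1 letter step, so the interval is some kind of second.
D# to E is 1 semitone. A major second is 2, so 1 makes it minor.

minor second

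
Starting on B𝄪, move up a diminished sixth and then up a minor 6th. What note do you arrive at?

E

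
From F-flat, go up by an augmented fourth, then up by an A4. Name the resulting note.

An augmented fourth up from Fb is Bb (letter B, 6 semitones up).
An augmented fourth up from Bb is E (letter E, 6 semitones up).

E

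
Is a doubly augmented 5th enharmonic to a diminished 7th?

A doubly augmented fifth spans 9 semitones; a diminished seventh spans 9.
They are enharmonically equivalent.

Yes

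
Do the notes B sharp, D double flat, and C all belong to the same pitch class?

Yes

B# = pitch class 0 and Dbb = pitch class 0 and C = pitch class 0 — the same pitch class, so they are enharmonic equivalents.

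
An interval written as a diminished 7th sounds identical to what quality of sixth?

major

A diminished seventh spans 9 semitones.
A sixth spanning 9 semitones is major (the major sixth is 9).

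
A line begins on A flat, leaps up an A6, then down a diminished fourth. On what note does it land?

An augmented sixth up from Ab is F# (letter F, 10 semitones up).
A diminished fourth down from F# is C## (letter C, 4 semitones down).

C##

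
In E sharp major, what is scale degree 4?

A#

Degree 4 takes the letter 3 steps above E, which is A.
In major, degree 4 sits 5 semitones above the tonic. E# + 5 semitones is pitch class 10, spelled on A as A#.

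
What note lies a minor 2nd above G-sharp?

A

A second above G lands on the letter A.
A minor second spans 1 semitone, so G# moves to pitch class 9. On the letter A that is A.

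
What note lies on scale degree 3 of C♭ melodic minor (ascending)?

The Cb melodic minor (ascending) scale runs Cb Db Ebb Fb Gb Ab Bb.
Degree 3 is Ebb.

Ebb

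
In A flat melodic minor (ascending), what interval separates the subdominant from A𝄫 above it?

diminished fifth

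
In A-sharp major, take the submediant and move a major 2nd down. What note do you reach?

E#

The submediant of A# major is F##.
A major second (2 semitones) below F## lands on the letter E, giving E#.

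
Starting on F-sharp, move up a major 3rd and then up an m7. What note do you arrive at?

G#

A major third up from F# is A# (letter A, 4 semitones up).
A minor seventh up from A# is G# (letter G, 10 semitones up).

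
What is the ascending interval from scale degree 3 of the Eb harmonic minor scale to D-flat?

perfect fifth

Scale degree 3 of Eb harmonic minor is Gb.
Gb up to Db: letters G→D make it a fifth; 7 semitones makes it perfect.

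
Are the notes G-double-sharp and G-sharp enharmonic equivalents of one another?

Two spellings are enharmonically equivalent only if they share a pitch class.
Here G## → 9, G# → 8; 8 ≠ 9, so they are not.

No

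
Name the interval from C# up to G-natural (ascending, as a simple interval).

Counting letters C–D–E–F–G gives a fifth.
C#→G = 6 semitones, 1 narrower than the perfect fifth (7), so diminished.

diminished fifth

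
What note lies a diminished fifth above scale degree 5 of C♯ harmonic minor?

D

Scale degree 5 of C# harmonic minor is G#.
A diminished fifth (6 semitones) above G# lands on the letter D, giving D.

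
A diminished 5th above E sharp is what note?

E up a perfect fifth is B, so the target letter is B.
From E#, a diminished fifth is 6 semitones up: B.

B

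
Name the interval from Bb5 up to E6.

The letter names run B→E, a span of 3 letter steps, so the interval is some kind of fourth.
Bb to E is 6 semitones. A perfect fourth is 5, so 6 makes it augmented.

augmented fourth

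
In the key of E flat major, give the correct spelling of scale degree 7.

D

The Eb major scale runs Eb F G Ab Bb C D.
Degree 7 is D.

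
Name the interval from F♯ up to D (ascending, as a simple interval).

Counting letters F–G–A–B–C–D gives a sixth.
F#→D = 8 semitones, 1 narrower than the major sixth (9), so minor.

minor sixth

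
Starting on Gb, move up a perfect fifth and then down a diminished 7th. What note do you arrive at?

A perfect fifth up from Gb is Db (letter D, 7 semitones up).
A diminished seventh down from Db is E (letter E, 9 semitones down).

E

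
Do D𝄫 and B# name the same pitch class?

Dbb = pitch class 0 and B# = pitch class 0 — the same pitch class, so they are enharmonic equivalents.

Yes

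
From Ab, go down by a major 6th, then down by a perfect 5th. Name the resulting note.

A major sixth down from Ab is Cb (letter C, 9 semitones down).
A perfect fifth down from Cb is Fb (letter F, 7 semitones down).

Fb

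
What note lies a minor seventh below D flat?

Eb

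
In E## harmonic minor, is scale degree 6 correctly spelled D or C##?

Each scale degree takes a distinct letter name. Degree 6 of a scale on E must use the letter C.
C## and D are enharmonically the same pitch, but only C## uses the letter C, so it is the correct spelling here.

C##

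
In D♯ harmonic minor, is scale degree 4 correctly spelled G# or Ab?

G#

Each scale degree takes a distinct letter name. Degree 4 of a scale on D must use the letter G.
G# and Ab are enharmonically the same pitch, but only G# uses the letter G, so it is the correct spelling here.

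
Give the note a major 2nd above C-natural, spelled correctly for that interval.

D

C up a major second is D, so the target letter is D.
From C, a major second is 2 semitones up: D.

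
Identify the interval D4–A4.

perfect fifth

Counting letters D–E–F–G–A gives a fifth.
D→A = 7 semitones, exactly the perfect fifth.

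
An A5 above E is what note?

B#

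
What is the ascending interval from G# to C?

diminished fourth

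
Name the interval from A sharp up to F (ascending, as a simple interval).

The letter names run A→F, a span of 5 letter steps, so the interval is some kind of sixth.
A# to F is 7 semitones. A major sixth is 9, so 7 makes it diminished.

diminished sixth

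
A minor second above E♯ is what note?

F#

E up a major second is F#, so the target letter is F.
From E#, a minor second is 1 semitone up: F#.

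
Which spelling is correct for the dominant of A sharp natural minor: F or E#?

E#

Each scale degree takes a distinct letter name. Degree 5 of a scale on A must use the letter E.
E# and F are enharmonically the same pitch, but only E# uses the letter E, so it is the correct spelling here.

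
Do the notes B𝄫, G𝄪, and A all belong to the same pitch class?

Bbb = pitch class 9 and G## = pitch class 9 and A = pitch class 9 — the same pitch class, so they are enharmonic equivalents.

Yes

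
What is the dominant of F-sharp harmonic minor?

C#

Degree 5 takes the letter 4 steps above F, which is C.
In harmonic minor, degree 5 sits 7 semitones above the tonic. F# + 7 semitones is pitch class 1, spelled on C as C#.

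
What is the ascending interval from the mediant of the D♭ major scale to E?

major seventh

The mediant of Db major is F.
F up to E: letters F→E make it a seventh; 11 semitones makes it major.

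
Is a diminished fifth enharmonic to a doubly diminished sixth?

A diminished fifth spans 6 semitones; a doubly diminished sixth spans 6.
They are enharmonically equivalent.

Yes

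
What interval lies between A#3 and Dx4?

augmented fourth

The letter names run A→D, a span of 3 letter steps, so the interval is some kind of fourth.
A# to D## is 6 semitones. A perfect fourth is 5, so 6 makes it augmented.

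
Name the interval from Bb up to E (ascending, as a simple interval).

Counting letters B–C–D–E gives a fourth.
Bb→E = 6 semitones, 1 wider than the perfect fourth (5), so augmented.

augmented fourth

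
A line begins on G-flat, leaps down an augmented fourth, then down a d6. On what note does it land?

F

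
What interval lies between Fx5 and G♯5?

Counting letters F–G gives a second.
F##→G# = 1 semitone, 1 narrower than the major second (2), so minor.

minor second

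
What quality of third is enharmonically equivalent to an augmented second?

An augmented second spans 3 semitones.
A third spanning 3 semitones is minor (the major third is 4).

minor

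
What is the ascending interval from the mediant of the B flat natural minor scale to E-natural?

augmented second

The mediant of Bb natural minor is Db.
Db up to E: letters D→E make it a second; 3 semitones makes it augmented.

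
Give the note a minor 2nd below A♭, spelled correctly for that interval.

G

A second below A lands on the letter G.
A minor second spans 1 semitone, so Ab moves to pitch class 7. On the letter G that is G.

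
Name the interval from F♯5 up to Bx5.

doubly augmented fourth

Counting letters F–G–A–B gives a fourth.
F#→B## = 7 semitones, 2 wider than the perfect fourth (5), so doubly augmented.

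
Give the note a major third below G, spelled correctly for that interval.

G down a major third is Eb, so the target letter is E.
From G, a major third is 4 semitones down: Eb.

Eb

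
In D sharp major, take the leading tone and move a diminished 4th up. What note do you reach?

F#

The leading tone of D# major is C##.
A diminished fourth (4 semitones) above C## lands on the letter F, giving F#.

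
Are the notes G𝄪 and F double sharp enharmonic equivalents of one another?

No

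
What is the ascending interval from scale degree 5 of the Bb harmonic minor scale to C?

perfect fifth

Scale degree 5 of Bb harmonic minor is F.
F up to C: letters F→C make it a fifth; 7 semitones makes it perfect.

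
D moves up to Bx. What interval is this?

Counting letters D–E–F–G–A–B gives a sixth.
D→B## = 11 semitones, 2 wider than the major sixth (9), so doubly augmented.

doubly augmented sixth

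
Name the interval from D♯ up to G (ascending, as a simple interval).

diminished fourth

The letter names run D→G, a span of 3 letter steps, so the interval is some kind of fourth.
D# to G is 4 semitones. A perfect fourth is 5, so 4 makes it diminished.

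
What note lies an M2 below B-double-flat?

Abb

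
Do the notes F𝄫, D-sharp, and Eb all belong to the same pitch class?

Yes

Fbb = pitch class 3 and D# = pitch class 3 and Eb = pitch class 3 — the same pitch class, so they are enharmonic equivalents.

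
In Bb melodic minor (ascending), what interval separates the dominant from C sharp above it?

The dominant of Bb melodic minor (ascending) is F.
F up to C#: letters F→C make it a fifth; 8 semitones makes it augmented.

augmented fifth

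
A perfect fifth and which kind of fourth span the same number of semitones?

A perfect fifth spans 7 semitones.
A fourth spanning 7 semitones is doubly augmented (the perfect fourth is 5).

doubly augmented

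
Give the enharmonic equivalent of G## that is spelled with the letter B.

Bbb

Plain B sits 2 semitones above G##, so on the letter B the same pitch needs a double flat: Bbb.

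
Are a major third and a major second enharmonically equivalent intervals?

A major third spans 4 semitones; a major second spans 2.
The spans differ, so they are not enharmonic equivalents.

No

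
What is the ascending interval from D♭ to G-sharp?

doubly augmented fourth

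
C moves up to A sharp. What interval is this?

augmented sixth

Counting letters C–D–E–F–G–A gives a sixth.
C→A# = 10 semitones, 1 wider than the major sixth (9), so augmented.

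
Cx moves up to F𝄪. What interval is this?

perfect fourth

The letter names run C→F, a span of 3 letter steps, so the interval is some kind of fourth.
C## to F## is 5 semitones. A perfect fourth is 5, so 5 makes it perfect.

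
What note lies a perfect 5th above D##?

D up a perfect fifth is A, so the target letter is A.
From D##, a perfect fifth is 7 semitones up: A##.

A##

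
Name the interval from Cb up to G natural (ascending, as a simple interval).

augmented fifth

The letter names run C→G, a span of 4 letter steps, so the interval is some kind of fifth.
Cb to G is 8 semitones. A perfect fifth is 7, so 8 makes it augmented.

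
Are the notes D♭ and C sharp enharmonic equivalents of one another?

Yes

Db = pitch class 1 and C# = pitch class 1 — the same pitch class, so they are enharmonic equivalents.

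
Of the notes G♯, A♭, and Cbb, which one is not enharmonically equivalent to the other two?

Cbb

In 12-tone equal temperament, enharmonic equivalents share a pitch class. G# is pitch class 8; Ab is pitch class 8; Cbb is pitch class 10.
G# and Ab share pitch class 8, while Cbb is pitch class 10.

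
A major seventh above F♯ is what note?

E#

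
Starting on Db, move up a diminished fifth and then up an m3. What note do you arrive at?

A diminished fifth up from Db is Abb (letter A, 6 semitones up).
A minor third up from Abb is Cbb (letter C, 3 semitones up).

Cbb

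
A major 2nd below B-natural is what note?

A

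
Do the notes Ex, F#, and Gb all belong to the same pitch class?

Yes

E## is pitch class 6; F# is pitch class 6; Gb is pitch class 6.
All spellings map to pitch class 6, so they are enharmonically equivalent.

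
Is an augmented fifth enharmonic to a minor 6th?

Yes

An augmented fifth spans 8 semitones; a minor sixth spans 8.
They are enharmonically equivalent.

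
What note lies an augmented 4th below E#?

A fourth below E lands on the letter B.
An augmented fourth spans 6 semitones, so E# moves to pitch class 11. On the letter B that is B.

B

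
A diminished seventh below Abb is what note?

Bb

A seventh below A lands on the letter B.
A diminished seventh spans 9 semitones, so Abb moves to pitch class 10. On the letter B that is Bb.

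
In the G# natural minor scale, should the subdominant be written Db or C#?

Each scale degree takes a distinct letter name. Degree 4 of a scale on G must use the letter C.
C# and Db are enharmonically the same pitch, but only C# uses the letter C, so it is the correct spelling here.

C#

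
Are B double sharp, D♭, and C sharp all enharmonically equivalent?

Yes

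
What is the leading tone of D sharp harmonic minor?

Degree 7 takes the letter 6 steps above D, which is C.
In harmonic minor, degree 7 sits 11 semitones above the tonic. D# + 11 semitones is pitch class 2, spelled on C as C##.

C##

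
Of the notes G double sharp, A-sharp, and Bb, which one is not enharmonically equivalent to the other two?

In 12-tone equal temperament, enharmonic equivalents share a pitch class. G## is pitch class 9; A# is pitch class 10; Bb is pitch class 10.
A# and Bb share pitch class 10, while G## is pitch class 9.

G##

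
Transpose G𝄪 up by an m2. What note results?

A#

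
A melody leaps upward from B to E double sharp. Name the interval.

doubly augmented fourth

Counting letters B–C–D–E gives a fourth.
B→E## = 7 semitones, 2 wider than the perfect fourth (5), so doubly augmented.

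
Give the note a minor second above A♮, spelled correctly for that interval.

A up a major second is B, so the target letter is B.
From A, a minor second is 1 semitone up: Bb.

Bb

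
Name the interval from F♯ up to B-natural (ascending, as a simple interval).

The letter names run F→B, a span of 3 letter steps, so the interval is some kind of fourth.
F# to B is 5 semitones. A perfect fourth is 5, so 5 makes it perfect.

perfect fourth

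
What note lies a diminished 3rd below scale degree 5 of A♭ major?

Scale degree 5 of Ab major is Eb.
A diminished third (2 semitones) below Eb lands on the letter C, giving C#.

C#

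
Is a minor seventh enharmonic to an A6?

A minor seventh spans 10 semitones; an augmented sixth spans 10.
They are enharmonically equivalent.

Yes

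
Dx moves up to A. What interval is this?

Counting letters D–E–F–G–A gives a fifth.
D##→A = 5 semitones, 2 narrower than the perfect fifth (7), so doubly diminished.

doubly diminished fifth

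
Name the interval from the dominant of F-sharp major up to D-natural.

minor second

The dominant of F# major is C#.
C# up to D: letters C→D make it a second; 1 semitone makes it minor.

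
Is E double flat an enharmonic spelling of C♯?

Ebb is pitch class 2; C# is pitch class 1.
The pitch classes differ (2 vs. 1), so they are not enharmonic equivalents.

No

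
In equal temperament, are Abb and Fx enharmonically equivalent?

Abb = pitch class 7 and F## = pitch class 7 — the same pitch class, so they are enharmonic equivalents.

Yes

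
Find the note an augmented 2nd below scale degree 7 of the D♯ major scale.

Scale degree 7 of D# major is C##.
An augmented second (3 semitones) below C## lands on the letter B, giving B.

B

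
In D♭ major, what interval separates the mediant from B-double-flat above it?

The mediant of Db major is F.
F up to Bbb: letters F→B make it a fourth; 4 semitones makes it diminished.

diminished fourth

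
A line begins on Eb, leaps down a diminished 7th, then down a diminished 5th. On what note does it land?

B#

A diminished seventh down from Eb is F# (letter F, 9 semitones down).
A diminished fifth down from F# is B# (letter B, 6 semitones down).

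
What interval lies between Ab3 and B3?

augmented second

The letter names run A→B, a span of 1 letter step, so the interval is some kind of second.
Ab to B is 3 semitones. A major second is 2, so 3 makes it augmented.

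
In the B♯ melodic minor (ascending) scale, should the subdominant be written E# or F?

E#

Each scale degree takes a distinct letter name. Degree 4 of a scale on B must use the letter E.
E# and F are enharmonically the same pitch, but only E# uses the letter E, so it is the correct spelling here.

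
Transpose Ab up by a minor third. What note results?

Cb

A up a major third is C#, so the target letter is C.
From Ab, a minor third is 3 semitones up: Cb.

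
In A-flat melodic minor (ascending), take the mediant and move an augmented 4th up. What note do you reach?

The mediant of Ab melodic minor (ascending) is Cb.
An augmented fourth (6 semitones) above Cb lands on the letter F, giving F.

F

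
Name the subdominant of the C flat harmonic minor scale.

Degree 4 takes the letter 3 steps above C, which is F.
In harmonic minor, degree 4 sits 5 semitones above the tonic. Cb + 5 semitones is pitch class 4, spelled on F as Fb.

Fb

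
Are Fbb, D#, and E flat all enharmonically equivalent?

Fbb is pitch class 3; D# is pitch class 3; Eb is pitch class 3.
All spellings map to pitch class 3, so they are enharmonically equivalent.

Yes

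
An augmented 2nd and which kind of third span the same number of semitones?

minor

An augmented second spans 3 semitones.
A third spanning 3 semitones is minor (the major third is 4).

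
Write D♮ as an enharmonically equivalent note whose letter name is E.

Ebb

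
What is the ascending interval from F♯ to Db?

The letter names run F→D, a span of 5 letter steps, so the interval is some kind of sixth.
F# to Db is 7 semitones. A major sixth is 9, so 7 makes it diminished.

diminished sixth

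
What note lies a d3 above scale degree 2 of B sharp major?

E

Scale degree 2 of B# major is C##.
A diminished third (2 semitones) above C## lands on the letter E, giving E.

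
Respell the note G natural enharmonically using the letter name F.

F##

Plain F sits 2 semitones below G, so on the letter F the same pitch needs a double sharp: F##.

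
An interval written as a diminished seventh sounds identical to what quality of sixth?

major

A diminished seventh spans 9 semitones.
A sixth spanning 9 semitones is major (the major sixth is 9).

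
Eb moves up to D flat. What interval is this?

minor seventh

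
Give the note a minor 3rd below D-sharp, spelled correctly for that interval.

D down a major third is Bb, so the target letter is B.
From D#, a minor third is 3 semitones down: B#.

B#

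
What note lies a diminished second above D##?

A second above D lands on the letter E.
A diminished second spans 0 semitones, so D## moves to pitch class 4. On the letter E that is E.

E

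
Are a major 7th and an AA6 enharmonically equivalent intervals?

Yes

A major seventh spans 11 semitones; a doubly augmented sixth spans 11.
They are enharmonically equivalent.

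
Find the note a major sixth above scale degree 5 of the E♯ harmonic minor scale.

G##

Scale degree 5 of E# harmonic minor is B#.
A major sixth (9 semitones) above B# lands on the letter G, giving G##.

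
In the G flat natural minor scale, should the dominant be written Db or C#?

Each scale degree takes a distinct letter name. Degree 5 of a scale on G must use the letter D.
Db and C# are enharmonically the same pitch, but only Db uses the letter D, so it is the correct spelling here.

Db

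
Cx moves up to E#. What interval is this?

Counting letters C–D–E gives a third.
C##→E# = 3 semitones, 1 narrower than the major third (4), so minor.

minor third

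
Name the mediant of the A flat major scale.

C

Degree 3 takes the letter 2 steps above A, which is C.
In major, degree 3 sits 4 semitones above the tonic. Ab + 4 semitones is pitch class 0, spelled on C as C.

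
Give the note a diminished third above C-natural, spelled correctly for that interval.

C up a major third is E, so the target letter is E.
From C, a diminished third is 2 semitones up: Ebb.

Ebb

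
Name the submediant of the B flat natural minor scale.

Gb

The Bb natural minor scale runs Bb C Db Eb F Gb Ab.
Degree 6 is Gb.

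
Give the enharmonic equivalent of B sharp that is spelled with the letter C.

Plain C sits at the same pitch as B#, so on the letter C the same pitch needs a natural: C.

C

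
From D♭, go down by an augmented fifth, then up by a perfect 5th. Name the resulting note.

An augmented fifth down from Db is Gbb (letter G, 8 semitones down).
A perfect fifth up from Gbb is Dbb (letter D, 7 semitones up).

Dbb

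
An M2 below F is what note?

Eb

F down a major second is Eb, so the target letter is E.
From F, a major second is 2 semitones down: Eb.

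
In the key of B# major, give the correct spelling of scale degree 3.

The B# major scale runs B# C## D## E# F## G## A##.
Degree 3 is D##.

D##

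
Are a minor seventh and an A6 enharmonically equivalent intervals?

A minor seventh spans 10 semitones; an augmented sixth spans 10.
They are enharmonically equivalent.

Yes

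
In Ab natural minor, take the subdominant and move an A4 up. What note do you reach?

G

The subdominant of Ab natural minor is Db.
An augmented fourth (6 semitones) above Db lands on the letter G, giving G.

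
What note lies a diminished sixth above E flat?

A sixth above E lands on the letter C.
A diminished sixth spans 7 semitones, so Eb moves to pitch class 10. On the letter C that is Cbb.

Cbb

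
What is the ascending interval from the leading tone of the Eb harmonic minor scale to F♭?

diminished third

The leading tone of Eb harmonic minor is D.
D up to Fb: letters D→F make it a third; 2 semitones makes it diminished.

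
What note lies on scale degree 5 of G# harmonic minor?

The G# harmonic minor scale runs G# A# B C# D# E F##.
Degree 5 is D#.

D#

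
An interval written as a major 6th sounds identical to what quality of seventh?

A major sixth spans 9 semitones.
A seventh spanning 9 semitones is diminished (the major seventh is 11).

diminished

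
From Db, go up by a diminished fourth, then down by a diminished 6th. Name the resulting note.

Bb

A diminished fourth up from Db is Gbb (letter G, 4 semitones up).
A diminished sixth down from Gbb is Bb (letter B, 7 semitones down).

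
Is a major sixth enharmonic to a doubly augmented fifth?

Yes

A major sixth spans 9 semitones; a doubly augmented fifth spans 9.
They are enharmonically equivalent.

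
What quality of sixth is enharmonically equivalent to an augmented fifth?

minor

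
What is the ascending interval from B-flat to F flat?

diminished fifth

The letter names run B→F, a span of 4 letter steps, so the interval is some kind of fifth.
Bb to Fb is 6 semitones. A perfect fifth is 7, so 6 makes it diminished.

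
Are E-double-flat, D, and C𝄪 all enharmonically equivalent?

Yes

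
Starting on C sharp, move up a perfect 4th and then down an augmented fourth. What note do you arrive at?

A perfect fourth up from C# is F# (letter F, 5 semitones up).
An augmented fourth down from F# is C (letter C, 6 semitones down).

C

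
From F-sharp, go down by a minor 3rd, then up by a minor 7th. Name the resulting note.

A minor third down from F# is D# (letter D, 3 semitones down).
A minor seventh up from D# is C# (letter C, 10 semitones up).

C#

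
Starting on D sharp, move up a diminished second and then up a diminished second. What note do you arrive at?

A diminished second up from D# is Eb (letter E, 0 semitones up).
A diminished second up from Eb is Fbb (letter F, 0 semitones up).

Fbb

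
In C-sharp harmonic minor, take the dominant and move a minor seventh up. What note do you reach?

F#

The dominant of C# harmonic minor is G#.
A minor seventh (10 semitones) above G# lands on the letter F, giving F#.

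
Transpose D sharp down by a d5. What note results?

D down a perfect fifth is G, so the target letter is G.
From D#, a diminished fifth is 6 semitones down: G##.

G##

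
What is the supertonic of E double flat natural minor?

Fb

Degree 2 takes the letter 1 step above E, which is F.
In natural minor, degree 2 sits 2 semitones above the tonic. Ebb + 2 semitones is pitch class 4, spelled on F as Fb.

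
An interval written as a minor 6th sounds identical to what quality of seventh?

A minor sixth spans 8 semitones.
A seventh spanning 8 semitones is doubly diminished (the major seventh is 11).

doubly diminished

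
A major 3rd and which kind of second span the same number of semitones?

doubly augmented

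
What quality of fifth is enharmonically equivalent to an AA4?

A doubly augmented fourth spans 7 semitones.
A fifth spanning 7 semitones is perfect (the perfect fifth is 7).

perfect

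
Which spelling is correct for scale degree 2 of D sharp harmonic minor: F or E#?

E#

Each scale degree takes a distinct letter name. Degree 2 of a scale on D must use the letter E.
E# and F are enharmonically the same pitch, but only E# uses the letter E, so it is the correct spelling here.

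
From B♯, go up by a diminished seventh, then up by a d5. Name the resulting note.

Eb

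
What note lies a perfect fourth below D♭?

A fourth below D lands on the letter A.
A perfect fourth spans 5 semitones, so Db moves to pitch class 8. On the letter A that is Ab.

Ab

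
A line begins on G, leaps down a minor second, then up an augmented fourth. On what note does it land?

B#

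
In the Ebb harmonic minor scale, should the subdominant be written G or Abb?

Abb

Each scale degree takes a distinct letter name. Degree 4 of a scale on E must use the letter A.
Abb and G are enharmonically the same pitch, but only Abb uses the letter A, so it is the correct spelling here.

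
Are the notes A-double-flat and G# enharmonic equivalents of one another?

Two spellings are enharmonically equivalent only if they share a pitch class.
Here Abb → 7, G# → 8; 7 ≠ 8, so they are not.

No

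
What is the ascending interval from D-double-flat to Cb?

major seventh

The letter names run D→C, a span of 6 letter steps, so the interval is some kind of seventh.
Dbb to Cb is 11 semitones. A major seventh is 11, so 11 makes it major.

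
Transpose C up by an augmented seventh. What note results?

B#

C up a major seventh is B, so the target letter is B.
From C, an augmented seventh is 12 semitones up: B#.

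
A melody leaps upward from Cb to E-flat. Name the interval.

The letter names run C→E, a span of 2 letter steps, so the interval is some kind of third.
Cb to Eb is 4 semitones. A major third is 4, so 4 makes it major.

major third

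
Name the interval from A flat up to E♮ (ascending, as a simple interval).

augmented fifth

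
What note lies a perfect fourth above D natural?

G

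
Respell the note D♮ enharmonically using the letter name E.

D is pitch class 2. The letter E alone is pitch class 4.
To reach pitch class 2 from E requires an offset of -2 semitones, i.e. double flat: Ebb.

Ebb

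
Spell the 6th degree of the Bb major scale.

G

The Bb major scale runs Bb C D Eb F G A.
Degree 6 is G.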